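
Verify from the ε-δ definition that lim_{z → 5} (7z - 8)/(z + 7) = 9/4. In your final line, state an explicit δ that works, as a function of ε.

Let ε > 0 be given. We want δ > 0 with 0 < |z − 5| < δ ⇒ |(7z - 8)/(z + 7) − (9/4)| < ε.
Combining over a common denominator, (7z - 8)/(z + 7) − (9/4) = [(7z - 8)·12 − 27·(z + 7)] / [12·(z + 7)] = 57(z − 5) / (12(z + 7)).
So |(7z - 8)/(z + 7) − (9/4)| = 57|z − 5| / (12·|z + 7|).
Require δ ≤ 6, so |z + 7| ≥ |12| − |z − 5| > 12 − 6 = 6.
Hence |(7z - 8)/(z + 7) − (9/4)| < 57|z − 5|/(12·6) = (19/24)|z − 5|, which is < ε once |z − 5| < (24/19)ε.
Take δ = min(6, (24/19)ε). Then 0 < |z − 5| < δ forces both bounds, so |(7z - 8)/(z + 7) − (9/4)| < ε.

δ = min(6, (24/19)ε)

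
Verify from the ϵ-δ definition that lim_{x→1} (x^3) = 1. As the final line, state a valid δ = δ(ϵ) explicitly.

δ = min(2, ϵ/13)

Let ϵ > 0 be given. We seek δ > 0 with 0 < |x − 1| < δ ⇒ |x^3 − 1| < ϵ.
Factor: x^3 − 1 = (x − 1)(x^2 + x + 1), so |x^3 − 1| = |x − 1|·|x^2 + x + 1|.
Restrict δ ≤ 2. Then |x − 1| < 2 gives |x| < 3, so by the triangle inequality |x^2 + x + 1| ≤ 3^2 + 3 + 1 = 13.
Hence |x^3 − 1| ≤ 13|x − 1|, which is < ϵ once |x − 1| < ϵ/13.
Take δ = min(2, ϵ/13). If 0 < |x − 1| < δ then both bounds hold and |x^3 − 1| ≤ 13|x − 1| < 13·(ϵ/13) = ϵ.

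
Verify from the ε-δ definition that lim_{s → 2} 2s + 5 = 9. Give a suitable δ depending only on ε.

Let ε > 0. We need δ > 0 so that 0 < |s − 2| < δ implies |(2s + 5) − 9| < ε.
Since (2s + 5) − 9 = 2(s − 2), we have |(2s + 5) − 9| = 2|s − 2|.
Thus it suffices that |s − 2| < ε/2.
Choosing δ = ε/2 gives |(2s + 5) − 9| = 2|s − 2| < ε whenever |s − 2| < δ.

δ = ε/2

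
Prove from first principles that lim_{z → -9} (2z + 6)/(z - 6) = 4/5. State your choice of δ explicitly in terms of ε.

Fix ε > 0. We want δ > 0 with 0 < |z + 9| < δ ⇒ |(2z + 6)/(z - 6) − (4/5)| < ε.
Combining over a common denominator, (2z + 6)/(z - 6) − (4/5) = [(2z + 6)·(-15) − (-12)·(z - 6)] / [(-15)·(z - 6)] = -18(z + 9) / ((-15)(z - 6)).
So |(2z + 6)/(z - 6) − (4/5)| = 18|z + 9| / (15·|z − 6|).
Restrict δ ≤ 15/2. Then |z + 9| < 15/2 gives |z − 6| = |(z + 9) + (-15)| ≥ 15 − 15/2 = 15/2.
Hence |(2z + 6)/(z - 6) − (4/5)| < 18|z + 9|/(15·(15/2)) = (4/25)|z + 9|, which is < ε once |z + 9| < (25/4)ε.
Take δ = min(15/2, (25/4)ε). Then 0 < |z + 9| < δ forces both bounds, so |(2z + 6)/(z - 6) − (4/5)| < ε.

δ = min(15/2, (25/4)ε)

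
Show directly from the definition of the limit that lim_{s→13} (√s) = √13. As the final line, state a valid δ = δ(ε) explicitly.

Suppose ε > 0. We want δ > 0 such that 0 < |s − 13| < δ implies |√s − √13| < ε.
Rationalise: √s − √13 = (s − 13)/(√s + √13), so |√s − √13| = |s − 13|/(√s + √13).
Restrict δ ≤ 13 so that |s − 13| < 13 forces s > 0, and then √s + √13 > √13.
Hence |√s − √13| < |s − 13|/√13, which is < ε once |s − 13| < √13·ε.
Take δ = min(13, √13·ε). If 0 < |s − 13| < δ then s > 0 and |√s − √13| < |s − 13|/√13 < ε.

δ = min(13, √13·ε)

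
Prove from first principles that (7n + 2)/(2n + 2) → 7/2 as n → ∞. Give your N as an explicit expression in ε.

N = (5/2)/ε

Suppose ε > 0. For n ≥ 1, |(7n + 2)/(2n + 2) − (7/2)| = |-10|/(2(2n + 2)) = 10/(2(2n + 2)).
Since 2n + 2 ≥ 2n for n ≥ 1, this is ≤ 10/(2·2n) = (5/2)/n.
So |(7n + 2)/(2n + 2) − (7/2)| < ε whenever n > (5/2)/ε.
Take N = (5/2)/ε. If n > N then |(7n + 2)/(2n + 2) − (7/2)| ≤ (5/2)/n < ε.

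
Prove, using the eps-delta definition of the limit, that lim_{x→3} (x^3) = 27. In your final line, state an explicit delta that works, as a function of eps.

delta = min(1, eps/37)

Let eps > 0. We seek delta > 0 with 0 < |x − 3| < delta ⇒ |x^3 − 27| < eps.
Factor: x^3 − 27 = (x − 3)(x^2 + 3x + 9), so |x^3 − 27| = |x − 3|·|x^2 + 3x + 9|.
Restrict delta ≤ 1. Then |x − 3| < 1 gives |x| < 4, so by the triangle inequality |x^2 + 3x + 9| ≤ 4^2 + 3·4 + 9 = 37.
Hence |x^3 − 27| ≤ 37|x − 3|, which is < eps once |x − 3| < eps/37.
Take delta = min(1, eps/37). If 0 < |x − 3| < delta then both bounds hold and |x^3 − 27| ≤ 37|x − 3| < 37·(eps/37) = eps.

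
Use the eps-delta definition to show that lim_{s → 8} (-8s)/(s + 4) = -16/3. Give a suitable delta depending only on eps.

Let eps > 0 be given. We want delta > 0 with 0 < |s − 8| < delta ⇒ |(-8s)/(s + 4) + 16/3| < eps.
Combining over a common denominator, (-8s)/(s + 4) + 16/3 = [(-8s)·12 − (-64)·(s + 4)] / [12·(s + 4)] = -32(s − 8) / (12(s + 4)).
So |(-8s)/(s + 4) + 16/3| = 32|s − 8| / (12·|s + 4|).
Require delta ≤ 6, so |s + 4| ≥ |12| − |s − 8| > 12 − 6 = 6.
Hence |(-8s)/(s + 4) + 16/3| < 32|s − 8|/(12·6) = (4/9)|s − 8|, which is < eps once |s − 8| < (9/4)eps.
Take delta = min(6, (9/4)eps). Then 0 < |s − 8| < delta forces both bounds, so |(-8s)/(s + 4) + 16/3| < eps.

delta = min(6, (9/4)eps)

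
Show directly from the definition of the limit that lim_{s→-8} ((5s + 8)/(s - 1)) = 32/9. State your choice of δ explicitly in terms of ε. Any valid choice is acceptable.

δ = min(9/2, (81/26)ε)

Let ε > 0. We want δ > 0 with 0 < |s + 8| < δ ⇒ |(5s + 8)/(s - 1) − (32/9)| < ε.
Combining over a common denominator, (5s + 8)/(s - 1) − (32/9) = [(5s + 8)·(-9) − (-32)·(s - 1)] / [(-9)·(s - 1)] = -13(s + 8) / ((-9)(s - 1)).
So |(5s + 8)/(s - 1) − (32/9)| = 13|s + 8| / (9·|s − 1|).
Restrict δ ≤ 9/2. Then |s + 8| < 9/2 gives |s − 1| = |(s + 8) + (-9)| ≥ 9 − 9/2 = 9/2.
Hence |(5s + 8)/(s - 1) − (32/9)| < 13|s + 8|/(9·(9/2)) = (26/81)|s + 8|, which is < ε once |s + 8| < (81/26)ε.
Take δ = min(9/2, (81/26)ε). Then 0 < |s + 8| < δ forces both bounds, so |(5s + 8)/(s - 1) − (32/9)| < ε.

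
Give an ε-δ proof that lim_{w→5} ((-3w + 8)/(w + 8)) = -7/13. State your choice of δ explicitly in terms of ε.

δ = min(13/2, (169/64)ε)

Suppose ε > 0. We want δ > 0 with 0 < |w − 5| < δ ⇒ |(-3w + 8)/(w + 8) + 7/13| < ε.
Combining over a common denominator, (-3w + 8)/(w + 8) + 7/13 = [(-3w + 8)·13 − (-7)·(w + 8)] / [13·(w + 8)] = -32(w − 5) / (13(w + 8)).
So |(-3w + 8)/(w + 8) + 7/13| = 32|w − 5| / (13·|w + 8|).
Require δ ≤ 13/2, so |w + 8| ≥ |13| − |w − 5| > 13 − 13/2 = 13/2.
Hence |(-3w + 8)/(w + 8) + 7/13| < 32|w − 5|/(13·(13/2)) = (64/169)|w − 5|, which is < ε once |w − 5| < (169/64)ε.
Take δ = min(13/2, (169/64)ε). Then 0 < |w − 5| < δ forces both bounds, so |(-3w + 8)/(w + 8) + 7/13| < ε.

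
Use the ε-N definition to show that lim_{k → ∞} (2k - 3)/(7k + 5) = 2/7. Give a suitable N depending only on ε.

Fix ε > 0. For k ≥ 1, |(2k - 3)/(7k + 5) − (2/7)| = |-31|/(7(7k + 5)) = 31/(7(7k + 5)).
Since 7k + 5 ≥ 7k for k ≥ 1, this is ≤ 31/(7·7k) = (31/49)/k.
So |(2k - 3)/(7k + 5) − (2/7)| < ε whenever k > (31/49)/ε.
Take N = (31/49)/ε. If k > N then |(2k - 3)/(7k + 5) − (2/7)| ≤ (31/49)/k < ε.

N = (31/49)/ε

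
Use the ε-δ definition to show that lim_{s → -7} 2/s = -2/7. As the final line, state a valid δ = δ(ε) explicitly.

δ = min(7/2, (49/4)ε)

Let ε > 0 be given. We seek δ > 0 such that 0 < |s + 7| < δ implies |2/s + 2/7| < ε.
|2/s + 2/7| = 2·|-7 − s|/(7·|s|) = 2|s + 7|/(7|s|).
Require δ ≤ 7/2 so that |s| > 7 − 7/2 = 7/2, hence 7|s| > 49/2.
Then |2/s + 2/7| < 2|s + 7|/(49/2), which is < ε when |s + 7| < (49/4)ε.
Take δ = min(7/2, (49/4)ε). Then 0 < |s + 7| < δ gives both |s + 7| < 7/2 and |s + 7| < (49/4)ε, so |2/s + 2/7| < ε.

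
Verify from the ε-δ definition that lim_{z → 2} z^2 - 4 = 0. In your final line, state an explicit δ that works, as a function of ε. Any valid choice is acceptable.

δ = min(1, ε/5)

Let ε > 0 be given. We want δ > 0 such that 0 < |z − 2| < δ implies |(z^2 - 4)| < ε.
(z^2 - 4) = z^2 - 4 = (z − 2)(z + 2).
So |(z^2 - 4)| = |z − 2|·|z + 2|.
Assume first that |z − 2| < 1, so |z| < 3. Then |z + 2| ≤ 3 + 2 = 5.
Hence |(z^2 - 4)| ≤ 5|z − 2| < ε provided |z − 2| < ε/5.
Choosing δ = min(1, ε/5) ensures both conditions, hence |(z^2 - 4)| < ε.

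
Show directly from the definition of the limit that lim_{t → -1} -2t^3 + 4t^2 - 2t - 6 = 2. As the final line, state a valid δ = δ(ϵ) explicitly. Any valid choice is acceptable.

δ = min(2, ϵ/44)

Let ϵ > 0. We want δ > 0 such that 0 < |t + 1| < δ implies |(-2t^3 + 4t^2 - 2t - 6) − 2| < ϵ.
(-2t^3 + 4t^2 - 2t - 6) − 2 = -2t^3 + 4t^2 - 2t - 8 = (t + 1)(-2t^2 + 6t - 8).
So |(-2t^3 + 4t^2 - 2t - 6) − 2| = |t + 1|·|-2t^2 + 6t - 8|.
Assume first that |t + 1| < 2, so |t| < 3. Then |-2t^2 + 6t - 8| ≤ 2·3^2 + 6·3 + 8 = 44.
Hence |(-2t^3 + 4t^2 - 2t - 6) − 2| ≤ 44|t + 1| < ϵ provided |t + 1| < ϵ/44.
Take δ = min(2, ϵ/44). Then 0 < |t + 1| < δ gives both |t + 1| < 2 and |t + 1| < ϵ/44, so |(-2t^3 + 4t^2 - 2t - 6) − 2| < ϵ.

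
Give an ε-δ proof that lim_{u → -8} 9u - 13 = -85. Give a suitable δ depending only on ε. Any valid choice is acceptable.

δ = ε/9

Let ε > 0. We need δ > 0 so that 0 < |u + 8| < δ implies |(9u - 13) + 85| < ε.
Since (9u - 13) + 85 = 9(u + 8), we have |(9u - 13) + 85| = 9|u + 8|.
Thus it suffices that |u + 8| < ε/9.
Take δ = ε/9. If 0 < |u + 8| < δ then |(9u - 13) + 85| = 9|u + 8| < 9·(ε/9) = ε.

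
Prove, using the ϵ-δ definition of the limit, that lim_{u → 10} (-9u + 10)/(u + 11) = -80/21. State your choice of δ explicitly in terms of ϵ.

δ = min(21/2, (441/218)ϵ)

Suppose ϵ > 0. We want δ > 0 with 0 < |u − 10| < δ ⇒ |(-9u + 10)/(u + 11) + 80/21| < ϵ.
Combining over a common denominator, (-9u + 10)/(u + 11) + 80/21 = [(-9u + 10)·21 − (-80)·(u + 11)] / [21·(u + 11)] = -109(u − 10) / (21(u + 11)).
So |(-9u + 10)/(u + 11) + 80/21| = 109|u − 10| / (21·|u + 11|).
Require δ ≤ 21/2, so |u + 11| ≥ |21| − |u − 10| > 21 − 21/2 = 21/2.
Hence |(-9u + 10)/(u + 11) + 80/21| < 109|u − 10|/(21·(21/2)) = (218/441)|u − 10|, which is < ϵ once |u − 10| < (441/218)ϵ.
Take δ = min(21/2, (441/218)ϵ). Then 0 < |u − 10| < δ forces both bounds, so |(-9u + 10)/(u + 11) + 80/21| < ϵ.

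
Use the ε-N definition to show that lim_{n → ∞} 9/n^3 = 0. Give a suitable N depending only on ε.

Suppose ε > 0. For n ≥ 1, |9/n^3 − 0| = 9/n^3.
9/n^3 < ε ⇔ n^3 > 9/ε ⇔ n > (9/ε)^{1/3}.
Take N = (9/ε)^{1/3}. Then n > N implies 9/n^3 < ε.

N = (9/ε)^{1/3}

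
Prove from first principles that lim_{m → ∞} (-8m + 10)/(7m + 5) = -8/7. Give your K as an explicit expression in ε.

K = (110/49)/ε

Suppose ε > 0. For m ≥ 1, |(-8m + 10)/(7m + 5) + 8/7| = |110|/(7(7m + 5)) = 110/(7(7m + 5)).
Since 7m + 5 ≥ 7m for m ≥ 1, this is ≤ 110/(7·7m) = (110/49)/m.
So |(-8m + 10)/(7m + 5) + 8/7| < ε whenever m > (110/49)/ε.
Take K = (110/49)/ε. If m > K then |(-8m + 10)/(7m + 5) + 8/7| ≤ (110/49)/m < ε.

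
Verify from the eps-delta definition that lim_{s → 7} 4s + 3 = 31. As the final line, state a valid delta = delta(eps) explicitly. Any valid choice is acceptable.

delta = eps/4

Fix eps > 0. We need delta > 0 so that 0 < |s − 7| < delta implies |(4s + 3) − 31| < eps.
Since (4s + 3) − 31 = 4(s − 7), we have |(4s + 3) − 31| = 4|s − 7|.
Thus it suffices that |s − 7| < eps/4.
Take delta = eps/4. If 0 < |s − 7| < delta then |(4s + 3) − 31| = 4|s − 7| < 4·(eps/4) = eps.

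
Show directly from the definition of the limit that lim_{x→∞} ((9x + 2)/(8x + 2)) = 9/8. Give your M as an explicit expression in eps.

M = (1/32)/eps

Fix eps > 0. We seek M > 0 such that x > M implies |(9x + 2)/(8x + 2) − (9/8)| < eps.
(9x + 2)/(8x + 2) − (9/8) = (8(9x + 2) − 9(8x + 2)) / (8(8x + 2)) = -2/(8(8x + 2)).
For x > 0 we have 8x + 2 > 8x, so |(9x + 2)/(8x + 2) − (9/8)| = 2/(8(8x + 2)) < 2/(8·8x) = (1/32)/x.
Thus |(9x + 2)/(8x + 2) − (9/8)| < eps whenever x > (1/32)/eps.
Take M = (1/32)/eps. If x > M then |(9x + 2)/(8x + 2) − (9/8)| < (1/32)/x < eps.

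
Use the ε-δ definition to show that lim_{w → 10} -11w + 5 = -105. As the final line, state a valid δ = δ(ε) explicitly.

Let ε > 0. We need δ > 0 so that 0 < |w − 10| < δ implies |(-11w + 5) + 105| < ε.
Since (-11w + 5) + 105 = -11(w − 10), we have |(-11w + 5) + 105| = 11|w − 10|.
Thus it suffices that |w − 10| < ε/11.
Choosing δ = ε/11 gives |(-11w + 5) + 105| = 11|w − 10| < ε whenever |w − 10| < δ.

δ = ε/11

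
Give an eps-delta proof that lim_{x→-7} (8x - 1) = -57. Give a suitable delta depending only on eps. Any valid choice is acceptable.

Let eps > 0. We need delta > 0 so that 0 < |x + 7| < delta implies |(8x - 1) + 57| < eps.
Since (8x - 1) + 57 = 8(x + 7), we have |(8x - 1) + 57| = 8|x + 7|.
So 8|x + 7| < eps exactly when |x + 7| < eps/8.
Take delta = eps/8. If 0 < |x + 7| < delta then |(8x - 1) + 57| = 8|x + 7| < 8·(eps/8) = eps.

delta = eps/8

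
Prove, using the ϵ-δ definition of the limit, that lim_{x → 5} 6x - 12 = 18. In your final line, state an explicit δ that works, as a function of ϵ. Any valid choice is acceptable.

δ = ϵ/6

Let ϵ > 0 be given. We need δ > 0 so that 0 < |x − 5| < δ implies |(6x - 12) − 18| < ϵ.
Since (6x - 12) − 18 = 6(x − 5), we have |(6x - 12) − 18| = 6|x − 5|.
So 6|x − 5| < ϵ exactly when |x − 5| < ϵ/6.
Take δ = ϵ/6. If 0 < |x − 5| < δ then |(6x - 12) − 18| = 6|x − 5| < 6·(ϵ/6) = ϵ.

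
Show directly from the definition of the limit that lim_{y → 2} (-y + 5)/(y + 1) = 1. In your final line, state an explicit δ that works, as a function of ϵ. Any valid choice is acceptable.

δ = min(3/2, (3/4)ϵ)

Suppose ϵ > 0. We want δ > 0 with 0 < |y − 2| < δ ⇒ |(-y + 5)/(y + 1) − 1| < ϵ.
Combining over a common denominator, (-y + 5)/(y + 1) − 1 = [(-y + 5)·3 − 3·(y + 1)] / [3·(y + 1)] = -6(y − 2) / (3(y + 1)).
So |(-y + 5)/(y + 1) − 1| = 6|y − 2| / (3·|y + 1|).
Restrict δ ≤ 3/2. Then |y − 2| < 3/2 gives |y + 1| = |(y − 2) + 3| ≥ 3 − 3/2 = 3/2.
Hence |(-y + 5)/(y + 1) − 1| < 6|y − 2|/(3·(3/2)) = (4/3)|y − 2|, which is < ϵ once |y − 2| < (3/4)ϵ.
Take δ = min(3/2, (3/4)ϵ). Then 0 < |y − 2| < δ forces both bounds, so |(-y + 5)/(y + 1) − 1| < ϵ.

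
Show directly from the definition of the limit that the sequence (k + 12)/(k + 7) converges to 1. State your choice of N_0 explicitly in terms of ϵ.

Let ϵ > 0. For k ≥ 1, |(k + 12)/(k + 7) − 1| = |5|/((k + 7)) = 5/((k + 7)).
Since k + 7 ≥ k for k ≥ 1, this is ≤ 5/(k) = 5/k.
So |(k + 12)/(k + 7) − 1| < ϵ whenever k > 5/ϵ.
Take N_0 = 5/ϵ. If k > N_0 then |(k + 12)/(k + 7) − 1| ≤ 5/k < ϵ.

N_0 = 5/ϵ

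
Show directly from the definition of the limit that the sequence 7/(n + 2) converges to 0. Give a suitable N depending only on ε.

Fix ε > 0. For n ≥ 1, |7/(n + 2) − 0| = 7/(n + 2) ≤ 7/n.
We need 7/n < ε, i.e. n > 7/ε.
Take N = 7/ε. If n > N then |7/(n + 2)| ≤ 7/n < ε.

N = 7/ε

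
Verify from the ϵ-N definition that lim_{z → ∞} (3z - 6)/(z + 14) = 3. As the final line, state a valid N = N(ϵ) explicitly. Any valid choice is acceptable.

N = 48/ϵ

Fix ϵ > 0. We seek N > 0 such that z > N implies |(3z - 6)/(z + 14) − 3| < ϵ.
(3z - 6)/(z + 14) − 3 = ((3z - 6) − 3(z + 14)) / ((z + 14)) = -48/((z + 14)).
For z > 0 we have z + 14 > z, so |(3z - 6)/(z + 14) − 3| = 48/((z + 14)) < 48/(z) = 48/z.
Thus |(3z - 6)/(z + 14) − 3| < ϵ whenever z > 48/ϵ.
Take N = 48/ϵ. If z > N then |(3z - 6)/(z + 14) − 3| < 48/z < ϵ.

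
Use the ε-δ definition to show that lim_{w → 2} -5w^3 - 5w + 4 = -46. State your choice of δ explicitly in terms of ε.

Suppose ε > 0. We want δ > 0 such that 0 < |w − 2| < δ implies |(-5w^3 - 5w + 4) + 46| < ε.
(-5w^3 - 5w + 4) + 46 = -5w^3 - 5w + 50 = (w − 2)(-5w^2 - 10w - 25).
So |(-5w^3 - 5w + 4) + 46| = |w − 2|·|-5w^2 - 10w - 25|.
Require δ ≤ 1. Then |w − 2| < 1 gives |w| < 3, and by the triangle inequality |-5w^2 - 10w - 25| ≤ 5·3^2 + 10·3 + 25 = 100.
Hence |(-5w^3 - 5w + 4) + 46| ≤ 100|w − 2| < ε provided |w − 2| < ε/100.
Choosing δ = min(1, ε/100) ensures both conditions, hence |(-5w^3 - 5w + 4) + 46| < ε.

δ = min(1, ε/100)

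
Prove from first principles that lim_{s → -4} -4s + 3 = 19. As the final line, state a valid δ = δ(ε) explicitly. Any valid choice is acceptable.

δ = ε/4

Suppose ε > 0. We need δ > 0 so that 0 < |s + 4| < δ implies |(-4s + 3) − 19| < ε.
|(-4s + 3) − 19| = |-4s - 16| = 4|s + 4|.
Thus it suffices that |s + 4| < ε/4.
Choosing δ = ε/4 gives |(-4s + 3) − 19| = 4|s + 4| < ε whenever |s + 4| < δ.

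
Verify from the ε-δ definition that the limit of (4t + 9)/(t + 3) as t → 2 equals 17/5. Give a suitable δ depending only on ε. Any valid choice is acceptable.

Suppose ε > 0. We want δ > 0 with 0 < |t − 2| < δ ⇒ |(4t + 9)/(t + 3) − (17/5)| < ε.
Combining over a common denominator, (4t + 9)/(t + 3) − (17/5) = [(4t + 9)·5 − 17·(t + 3)] / [5·(t + 3)] = 3(t − 2) / (5(t + 3)).
So |(4t + 9)/(t + 3) − (17/5)| = 3|t − 2| / (5·|t + 3|).
Require δ ≤ 5/2, so |t + 3| ≥ |5| − |t − 2| > 5 − 5/2 = 5/2.
Hence |(4t + 9)/(t + 3) − (17/5)| < 3|t − 2|/(5·(5/2)) = (6/25)|t − 2|, which is < ε once |t − 2| < (25/6)ε.
Take δ = min(5/2, (25/6)ε). Then 0 < |t − 2| < δ forces both bounds, so |(4t + 9)/(t + 3) − (17/5)| < ε.

δ = min(5/2, (25/6)ε)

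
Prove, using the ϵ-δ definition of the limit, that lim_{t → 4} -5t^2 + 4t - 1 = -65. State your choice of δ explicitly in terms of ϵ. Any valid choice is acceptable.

Let ϵ > 0. We want δ > 0 such that 0 < |t − 4| < δ implies |(-5t^2 + 4t - 1) + 65| < ϵ.
(-5t^2 + 4t - 1) + 65 = -5t^2 + 4t + 64 = (t − 4)(-5t - 16).
So |(-5t^2 + 4t - 1) + 65| = |t − 4|·|-5t - 16|.
Require δ ≤ 2. Then |t − 4| < 2 gives |t| < 6, and by the triangle inequality |-5t - 16| ≤ 5·6 + 16 = 46.
Hence |(-5t^2 + 4t - 1) + 65| ≤ 46|t − 4| < ϵ provided |t − 4| < ϵ/46.
Choosing δ = min(2, ϵ/46) ensures both conditions, hence |(-5t^2 + 4t - 1) + 65| < ϵ.

δ = min(2, ϵ/46)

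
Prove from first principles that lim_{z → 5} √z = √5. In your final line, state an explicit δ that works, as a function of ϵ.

Suppose ϵ > 0. We want δ > 0 such that 0 < |z − 5| < δ implies |√z − √5| < ϵ.
Rationalise: √z − √5 = (z − 5)/(√z + √5), so |√z − √5| = |z − 5|/(√z + √5).
Restrict δ ≤ 5 so that |z − 5| < 5 forces z > 0, and then √z + √5 > √5.
Hence |√z − √5| < |z − 5|/√5, which is < ϵ once |z − 5| < √5·ϵ.
Take δ = min(5, √5·ϵ). If 0 < |z − 5| < δ then z > 0 and |√z − √5| < |z − 5|/√5 < ϵ.

δ = min(5, √5·ϵ)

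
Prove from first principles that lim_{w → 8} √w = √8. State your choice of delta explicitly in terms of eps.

Suppose eps > 0. We want delta > 0 such that 0 < |w − 8| < delta implies |√w − √8| < eps.
Rationalise: √w − √8 = (w − 8)/(√w + √8), so |√w − √8| = |w − 8|/(√w + √8).
Restrict delta ≤ 8 so that |w − 8| < 8 forces w > 0, and then √w + √8 > √8.
Hence |√w − √8| < |w − 8|/√8, which is < eps once |w − 8| < √8·eps.
Take delta = min(8, √8·eps). If 0 < |w − 8| < delta then w > 0 and |√w − √8| < |w − 8|/√8 < eps.

delta = min(8, √8·eps)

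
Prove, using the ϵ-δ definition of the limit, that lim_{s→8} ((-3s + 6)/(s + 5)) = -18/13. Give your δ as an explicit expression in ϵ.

δ = min(13/2, (169/42)ϵ)

Let ϵ > 0 be given. We want δ > 0 with 0 < |s − 8| < δ ⇒ |(-3s + 6)/(s + 5) + 18/13| < ϵ.
Combining over a common denominator, (-3s + 6)/(s + 5) + 18/13 = [(-3s + 6)·13 − (-18)·(s + 5)] / [13·(s + 5)] = -21(s − 8) / (13(s + 5)).
So |(-3s + 6)/(s + 5) + 18/13| = 21|s − 8| / (13·|s + 5|).
Restrict δ ≤ 13/2. Then |s − 8| < 13/2 gives |s + 5| = |(s − 8) + 13| ≥ 13 − 13/2 = 13/2.
Hence |(-3s + 6)/(s + 5) + 18/13| < 21|s − 8|/(13·(13/2)) = (42/169)|s − 8|, which is < ϵ once |s − 8| < (169/42)ϵ.
Take δ = min(13/2, (169/42)ϵ). Then 0 < |s − 8| < δ forces both bounds, so |(-3s + 6)/(s + 5) + 18/13| < ϵ.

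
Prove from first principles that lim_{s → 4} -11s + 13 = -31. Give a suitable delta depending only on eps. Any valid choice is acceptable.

delta = eps/11

Let eps > 0. We need delta > 0 so that 0 < |s − 4| < delta implies |(-11s + 13) + 31| < eps.
Since (-11s + 13) + 31 = -11(s − 4), we have |(-11s + 13) + 31| = 11|s − 4|.
Thus it suffices that |s − 4| < eps/11.
Choosing delta = eps/11 gives |(-11s + 13) + 31| = 11|s − 4| < eps whenever |s − 4| < delta.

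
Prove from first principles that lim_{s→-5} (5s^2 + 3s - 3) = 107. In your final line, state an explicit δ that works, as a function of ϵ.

δ = min(1, ϵ/52)

Suppose ϵ > 0. We want δ > 0 such that 0 < |s + 5| < δ implies |(5s^2 + 3s - 3) − 107| < ϵ.
(5s^2 + 3s - 3) − 107 = 5s^2 + 3s - 110 = (s + 5)(5s - 22).
So |(5s^2 + 3s - 3) − 107| = |s + 5|·|5s - 22|.
Assume first that |s + 5| < 1, so |s| < 6. Then |5s - 22| ≤ 5·6 + 22 = 52.
Hence |(5s^2 + 3s - 3) − 107| ≤ 52|s + 5| < ϵ provided |s + 5| < ϵ/52.
Take δ = min(1, ϵ/52). Then 0 < |s + 5| < δ gives both |s + 5| < 1 and |s + 5| < ϵ/52, so |(5s^2 + 3s - 3) − 107| < ϵ.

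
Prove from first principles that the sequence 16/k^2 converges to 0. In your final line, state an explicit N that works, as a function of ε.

Fix ε > 0. For k ≥ 1, |16/k^2 − 0| = 16/k^2.
16/k^2 < ε ⇔ k^2 > 16/ε ⇔ k > (16/ε)^{1/2}.
Take N = (16/ε)^{1/2}. Then k > N implies 16/k^2 < ε.

N = (16/ε)^{1/2}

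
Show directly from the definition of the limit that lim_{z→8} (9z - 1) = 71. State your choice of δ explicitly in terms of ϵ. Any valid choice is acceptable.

δ = ϵ/9

Let ϵ > 0. We need δ > 0 so that 0 < |z − 8| < δ implies |(9z - 1) − 71| < ϵ.
|(9z - 1) − 71| = |9z - 72| = 9|z − 8|.
So 9|z − 8| < ϵ exactly when |z − 8| < ϵ/9.
Choosing δ = ϵ/9 gives |(9z - 1) − 71| = 9|z − 8| < ϵ whenever |z − 8| < δ.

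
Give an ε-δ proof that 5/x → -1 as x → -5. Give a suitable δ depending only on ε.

δ = min(5/2, (5/2)ε)

Let ε > 0. We seek δ > 0 such that 0 < |x + 5| < δ implies |5/x + 1| < ε.
|5/x + 1| = 5·|-5 − x|/(5·|x|) = 5|x + 5|/(5|x|).
Require δ ≤ 5/2 so that |x| > 5 − 5/2 = 5/2, hence 5|x| > 25/2.
Then |5/x + 1| < 5|x + 5|/(25/2), which is < ε when |x + 5| < (5/2)ε.
Take δ = min(5/2, (5/2)ε). Then 0 < |x + 5| < δ gives both |x + 5| < 5/2 and |x + 5| < (5/2)ε, so |5/x + 1| < ε.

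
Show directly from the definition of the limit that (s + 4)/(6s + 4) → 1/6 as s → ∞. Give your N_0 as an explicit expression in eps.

N_0 = (5/9)/eps

Fix eps > 0. We seek N_0 > 0 such that s > N_0 implies |(s + 4)/(6s + 4) − (1/6)| < eps.
(s + 4)/(6s + 4) − (1/6) = (6(s + 4) − (6s + 4)) / (6(6s + 4)) = 20/(6(6s + 4)).
For s > 0 we have 6s + 4 > 6s, so |(s + 4)/(6s + 4) − (1/6)| = 20/(6(6s + 4)) < 20/(6·6s) = (5/9)/s.
Thus |(s + 4)/(6s + 4) − (1/6)| < eps whenever s > (5/9)/eps.
Take N_0 = (5/9)/eps. If s > N_0 then |(s + 4)/(6s + 4) − (1/6)| < (5/9)/s < eps.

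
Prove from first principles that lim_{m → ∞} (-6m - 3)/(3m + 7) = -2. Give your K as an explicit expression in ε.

K = (11/3)/ε

Let ε > 0. For m ≥ 1, |(-6m - 3)/(3m + 7) + 2| = |33|/(3(3m + 7)) = 33/(3(3m + 7)).
Since 3m + 7 ≥ 3m for m ≥ 1, this is ≤ 33/(3·3m) = (11/3)/m.
So |(-6m - 3)/(3m + 7) + 2| < ε whenever m > (11/3)/ε.
Take K = (11/3)/ε. If m > K then |(-6m - 3)/(3m + 7) + 2| ≤ (11/3)/m < ε.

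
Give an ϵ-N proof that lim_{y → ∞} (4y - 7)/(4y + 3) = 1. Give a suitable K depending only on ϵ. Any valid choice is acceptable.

Suppose ϵ > 0. We seek K > 0 such that y > K implies |(4y - 7)/(4y + 3) − 1| < ϵ.
(4y - 7)/(4y + 3) − 1 = (4(4y - 7) − 4(4y + 3)) / (4(4y + 3)) = -40/(4(4y + 3)).
For y > 0 we have 4y + 3 > 4y, so |(4y - 7)/(4y + 3) − 1| = 40/(4(4y + 3)) < 40/(4·4y) = (5/2)/y.
Thus |(4y - 7)/(4y + 3) − 1| < ϵ whenever y > (5/2)/ϵ.
Take K = (5/2)/ϵ. If y > K then |(4y - 7)/(4y + 3) − 1| < (5/2)/y < ϵ.

K = (5/2)/ϵ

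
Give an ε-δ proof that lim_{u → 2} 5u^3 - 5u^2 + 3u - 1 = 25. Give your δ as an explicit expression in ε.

δ = min(1, ε/73)

Fix ε > 0. We want δ > 0 such that 0 < |u − 2| < δ implies |(5u^3 - 5u^2 + 3u - 1) − 25| < ε.
(5u^3 - 5u^2 + 3u - 1) − 25 = 5u^3 - 5u^2 + 3u - 26 = (u − 2)(5u^2 + 5u + 13).
So |(5u^3 - 5u^2 + 3u - 1) − 25| = |u − 2|·|5u^2 + 5u + 13|.
Require δ ≤ 1. Then |u − 2| < 1 gives |u| < 3, and by the triangle inequality |5u^2 + 5u + 13| ≤ 5·3^2 + 5·3 + 13 = 73.
Hence |(5u^3 - 5u^2 + 3u - 1) − 25| ≤ 73|u − 2| < ε provided |u − 2| < ε/73.
Take δ = min(1, ε/73). Then 0 < |u − 2| < δ gives both |u − 2| < 1 and |u − 2| < ε/73, so |(5u^3 - 5u^2 + 3u - 1) − 25| < ε.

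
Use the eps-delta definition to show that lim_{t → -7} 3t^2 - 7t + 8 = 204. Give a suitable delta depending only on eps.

Let eps > 0. We want delta > 0 such that 0 < |t + 7| < delta implies |(3t^2 - 7t + 8) − 204| < eps.
(3t^2 - 7t + 8) − 204 = 3t^2 - 7t - 196 = (t + 7)(3t - 28).
So |(3t^2 - 7t + 8) − 204| = |t + 7|·|3t - 28|.
Assume first that |t + 7| < 1, so |t| < 8. Then |3t - 28| ≤ 3·8 + 28 = 52.
Hence |(3t^2 - 7t + 8) − 204| ≤ 52|t + 7| < eps provided |t + 7| < eps/52.
Take delta = min(1, eps/52). Then 0 < |t + 7| < delta gives both |t + 7| < 1 and |t + 7| < eps/52, so |(3t^2 - 7t + 8) − 204| < eps.

delta = min(1, eps/52)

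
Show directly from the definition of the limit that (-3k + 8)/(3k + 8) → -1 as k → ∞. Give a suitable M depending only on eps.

M = (16/3)/eps

Fix eps > 0. For k ≥ 1, |(-3k + 8)/(3k + 8) + 1| = |48|/(3(3k + 8)) = 48/(3(3k + 8)).
Since 3k + 8 ≥ 3k for k ≥ 1, this is ≤ 48/(3·3k) = (16/3)/k.
So |(-3k + 8)/(3k + 8) + 1| < eps whenever k > (16/3)/eps.
Take M = (16/3)/eps. If k > M then |(-3k + 8)/(3k + 8) + 1| ≤ (16/3)/k < eps.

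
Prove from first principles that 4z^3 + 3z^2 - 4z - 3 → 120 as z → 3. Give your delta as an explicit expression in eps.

Let eps > 0. We want delta > 0 such that 0 < |z − 3| < delta implies |(4z^3 + 3z^2 - 4z - 3) − 120| < eps.
(4z^3 + 3z^2 - 4z - 3) − 120 = 4z^3 + 3z^2 - 4z - 123 = (z − 3)(4z^2 + 15z + 41).
So |(4z^3 + 3z^2 - 4z - 3) − 120| = |z − 3|·|4z^2 + 15z + 41|.
Assume first that |z − 3| < 1, so |z| < 4. Then |4z^2 + 15z + 41| ≤ 4·4^2 + 15·4 + 41 = 165.
Hence |(4z^3 + 3z^2 - 4z - 3) − 120| ≤ 165|z − 3| < eps provided |z − 3| < eps/165.
Choosing delta = min(1, eps/165) ensures both conditions, hence |(4z^3 + 3z^2 - 4z - 3) − 120| < eps.

delta = min(1, eps/165)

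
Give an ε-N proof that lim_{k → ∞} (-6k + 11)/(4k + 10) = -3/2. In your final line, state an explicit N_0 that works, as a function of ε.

Suppose ε > 0. For k ≥ 1, |(-6k + 11)/(4k + 10) + 3/2| = |104|/(4(4k + 10)) = 104/(4(4k + 10)).
Since 4k + 10 ≥ 4k for k ≥ 1, this is ≤ 104/(4·4k) = (13/2)/k.
So |(-6k + 11)/(4k + 10) + 3/2| < ε whenever k > (13/2)/ε.
Take N_0 = (13/2)/ε. If k > N_0 then |(-6k + 11)/(4k + 10) + 3/2| ≤ (13/2)/k < ε.

N_0 = (13/2)/ε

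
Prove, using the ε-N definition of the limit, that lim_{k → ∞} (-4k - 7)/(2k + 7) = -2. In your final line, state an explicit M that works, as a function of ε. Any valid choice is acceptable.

M = (7/2)/ε

Fix ε > 0. For k ≥ 1, |(-4k - 7)/(2k + 7) + 2| = |14|/(2(2k + 7)) = 14/(2(2k + 7)).
Since 2k + 7 ≥ 2k for k ≥ 1, this is ≤ 14/(2·2k) = (7/2)/k.
So |(-4k - 7)/(2k + 7) + 2| < ε whenever k > (7/2)/ε.
Take M = (7/2)/ε. If k > M then |(-4k - 7)/(2k + 7) + 2| ≤ (7/2)/k < ε.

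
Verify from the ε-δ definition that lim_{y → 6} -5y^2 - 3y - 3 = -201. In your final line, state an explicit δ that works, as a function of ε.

Let ε > 0 be given. We want δ > 0 such that 0 < |y − 6| < δ implies |(-5y^2 - 3y - 3) + 201| < ε.
(-5y^2 - 3y - 3) + 201 = -5y^2 - 3y + 198 = (y − 6)(-5y - 33).
So |(-5y^2 - 3y - 3) + 201| = |y − 6|·|-5y - 33|.
Require δ ≤ 2. Then |y − 6| < 2 gives |y| < 8, and by the triangle inequality |-5y - 33| ≤ 5·8 + 33 = 73.
Hence |(-5y^2 - 3y - 3) + 201| ≤ 73|y − 6| < ε provided |y − 6| < ε/73.
Choosing δ = min(2, ε/73) ensures both conditions, hence |(-5y^2 - 3y - 3) + 201| < ε.

δ = min(2, ε/73)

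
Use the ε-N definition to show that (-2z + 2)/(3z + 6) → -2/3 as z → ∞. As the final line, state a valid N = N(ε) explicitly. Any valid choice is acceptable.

Let ε > 0. We seek N > 0 such that z > N implies |(-2z + 2)/(3z + 6) + 2/3| < ε.
(-2z + 2)/(3z + 6) + 2/3 = (3(-2z + 2) − (-2)(3z + 6)) / (3(3z + 6)) = 18/(3(3z + 6)).
For z > 0 we have 3z + 6 > 3z, so |(-2z + 2)/(3z + 6) + 2/3| = 18/(3(3z + 6)) < 18/(3·3z) = 2/z.
Thus |(-2z + 2)/(3z + 6) + 2/3| < ε whenever z > 2/ε.
Take N = 2/ε. If z > N then |(-2z + 2)/(3z + 6) + 2/3| < 2/z < ε.

N = 2/ε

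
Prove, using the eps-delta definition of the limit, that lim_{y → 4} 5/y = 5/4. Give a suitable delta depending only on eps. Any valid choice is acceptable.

Let eps > 0. We seek delta > 0 such that 0 < |y − 4| < delta implies |5/y − (5/4)| < eps.
|5/y − (5/4)| = 5·|4 − y|/(4·|y|) = 5|y − 4|/(4|y|).
Require delta ≤ 2 so that |y| > 4 − 2 = 2, hence 4|y| > 8.
Then |5/y − (5/4)| < 5|y − 4|/8, which is < eps when |y − 4| < (8/5)eps.
Take delta = min(2, (8/5)eps). Then 0 < |y − 4| < delta gives both |y − 4| < 2 and |y − 4| < (8/5)eps, so |5/y − (5/4)| < eps.

delta = min(2, (8/5)eps)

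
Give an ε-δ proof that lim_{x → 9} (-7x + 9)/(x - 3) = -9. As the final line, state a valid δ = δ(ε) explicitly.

δ = min(3, (3/2)ε)

Let ε > 0. We want δ > 0 with 0 < |x − 9| < δ ⇒ |(-7x + 9)/(x - 3) + 9| < ε.
Combining over a common denominator, (-7x + 9)/(x - 3) + 9 = [(-7x + 9)·6 − (-54)·(x - 3)] / [6·(x - 3)] = 12(x − 9) / (6(x - 3)).
So |(-7x + 9)/(x - 3) + 9| = 12|x − 9| / (6·|x − 3|).
Require δ ≤ 3, so |x − 3| ≥ |6| − |x − 9| > 6 − 3 = 3.
Hence |(-7x + 9)/(x - 3) + 9| < 12|x − 9|/(6·3) = (2/3)|x − 9|, which is < ε once |x − 9| < (3/2)ε.
Take δ = min(3, (3/2)ε). Then 0 < |x − 9| < δ forces both bounds, so |(-7x + 9)/(x - 3) + 9| < ε.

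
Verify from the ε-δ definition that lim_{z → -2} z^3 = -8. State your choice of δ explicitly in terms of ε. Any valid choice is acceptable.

Let ε > 0 be given. We seek δ > 0 with 0 < |z + 2| < δ ⇒ |z^3 + 8| < ε.
Factor: z^3 + 8 = (z + 2)(z^2 - 2z + 4), so |z^3 + 8| = |z + 2|·|z^2 - 2z + 4|.
Restrict δ ≤ 1. Then |z + 2| < 1 gives |z| < 3, so by the triangle inequality |z^2 - 2z + 4| ≤ 3^2 + 2·3 + 4 = 19.
Hence |z^3 + 8| ≤ 19|z + 2|, which is < ε once |z + 2| < ε/19.
Take δ = min(1, ε/19). If 0 < |z + 2| < δ then both bounds hold and |z^3 + 8| ≤ 19|z + 2| < 19·(ε/19) = ε.

δ = min(1, ε/19)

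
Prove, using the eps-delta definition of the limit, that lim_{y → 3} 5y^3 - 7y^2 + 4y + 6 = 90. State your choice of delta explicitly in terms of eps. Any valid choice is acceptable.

Let eps > 0. We want delta > 0 such that 0 < |y − 3| < delta implies |(5y^3 - 7y^2 + 4y + 6) − 90| < eps.
(5y^3 - 7y^2 + 4y + 6) − 90 = 5y^3 - 7y^2 + 4y - 84 = (y − 3)(5y^2 + 8y + 28).
So |(5y^3 - 7y^2 + 4y + 6) − 90| = |y − 3|·|5y^2 + 8y + 28|.
Assume first that |y − 3| < 1, so |y| < 4. Then |5y^2 + 8y + 28| ≤ 5·4^2 + 8·4 + 28 = 140.
Hence |(5y^3 - 7y^2 + 4y + 6) − 90| ≤ 140|y − 3| < eps provided |y − 3| < eps/140.
Choosing delta = min(1, eps/140) ensures both conditions, hence |(5y^3 - 7y^2 + 4y + 6) − 90| < eps.

delta = min(1, eps/140)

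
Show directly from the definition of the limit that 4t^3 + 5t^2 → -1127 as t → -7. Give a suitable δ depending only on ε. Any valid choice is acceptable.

Let ε > 0 be given. We want δ > 0 such that 0 < |t + 7| < δ implies |(4t^3 + 5t^2) + 1127| < ε.
(4t^3 + 5t^2) + 1127 = 4t^3 + 5t^2 + 1127 = (t + 7)(4t^2 - 23t + 161).
So |(4t^3 + 5t^2) + 1127| = |t + 7|·|4t^2 - 23t + 161|.
Assume first that |t + 7| < 1, so |t| < 8. Then |4t^2 - 23t + 161| ≤ 4·8^2 + 23·8 + 161 = 601.
Hence |(4t^3 + 5t^2) + 1127| ≤ 601|t + 7| < ε provided |t + 7| < ε/601.
Choosing δ = min(1, ε/601) ensures both conditions, hence |(4t^3 + 5t^2) + 1127| < ε.

δ = min(1, ε/601)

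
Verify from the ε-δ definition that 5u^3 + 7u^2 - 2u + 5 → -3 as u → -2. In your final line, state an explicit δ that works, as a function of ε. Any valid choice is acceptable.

δ = min(1, ε/58)

Suppose ε > 0. We want δ > 0 such that 0 < |u + 2| < δ implies |(5u^3 + 7u^2 - 2u + 5) + 3| < ε.
(5u^3 + 7u^2 - 2u + 5) + 3 = 5u^3 + 7u^2 - 2u + 8 = (u + 2)(5u^2 - 3u + 4).
So |(5u^3 + 7u^2 - 2u + 5) + 3| = |u + 2|·|5u^2 - 3u + 4|.
Require δ ≤ 1. Then |u + 2| < 1 gives |u| < 3, and by the triangle inequality |5u^2 - 3u + 4| ≤ 5·3^2 + 3·3 + 4 = 58.
Hence |(5u^3 + 7u^2 - 2u + 5) + 3| ≤ 58|u + 2| < ε provided |u + 2| < ε/58.
Take δ = min(1, ε/58). Then 0 < |u + 2| < δ gives both |u + 2| < 1 and |u + 2| < ε/58, so |(5u^3 + 7u^2 - 2u + 5) + 3| < ε.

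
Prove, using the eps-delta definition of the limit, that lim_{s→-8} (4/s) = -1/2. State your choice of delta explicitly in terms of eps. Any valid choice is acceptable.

delta = min(4, 8eps)

Let eps > 0. We seek delta > 0 such that 0 < |s + 8| < delta implies |4/s + 1/2| < eps.
|4/s + 1/2| = 4·|-8 − s|/(8·|s|) = 4|s + 8|/(8|s|).
Restrict delta ≤ 4. Then |s + 8| < 4 gives |s| > 4, so 8|s| > 32.
Then |4/s + 1/2| < 4|s + 8|/32, which is < eps when |s + 8| < 8eps.
Take delta = min(4, 8eps). Then 0 < |s + 8| < delta gives both |s + 8| < 4 and |s + 8| < 8eps, so |4/s + 1/2| < eps.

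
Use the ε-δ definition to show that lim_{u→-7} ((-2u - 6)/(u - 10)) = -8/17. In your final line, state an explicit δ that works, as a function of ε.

Suppose ε > 0. We want δ > 0 with 0 < |u + 7| < δ ⇒ |(-2u - 6)/(u - 10) + 8/17| < ε.
Combining over a common denominator, (-2u - 6)/(u - 10) + 8/17 = [(-2u - 6)·(-17) − 8·(u - 10)] / [(-17)·(u - 10)] = 26(u + 7) / ((-17)(u - 10)).
So |(-2u - 6)/(u - 10) + 8/17| = 26|u + 7| / (17·|u − 10|).
Require δ ≤ 17/2, so |u − 10| ≥ |-17| − |u + 7| > 17 − 17/2 = 17/2.
Hence |(-2u - 6)/(u - 10) + 8/17| < 26|u + 7|/(17·(17/2)) = (52/289)|u + 7|, which is < ε once |u + 7| < (289/52)ε.
Take δ = min(17/2, (289/52)ε). Then 0 < |u + 7| < δ forces both bounds, so |(-2u - 6)/(u - 10) + 8/17| < ε.

δ = min(17/2, (289/52)ε)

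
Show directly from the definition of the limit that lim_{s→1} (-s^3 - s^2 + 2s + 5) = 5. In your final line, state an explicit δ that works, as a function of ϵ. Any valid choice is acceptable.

Suppose ϵ > 0. We want δ > 0 such that 0 < |s − 1| < δ implies |(-s^3 - s^2 + 2s + 5) − 5| < ϵ.
(-s^3 - s^2 + 2s + 5) − 5 = -s^3 - s^2 + 2s = (s − 1)(-s^2 - 2s).
So |(-s^3 - s^2 + 2s + 5) − 5| = |s − 1|·|-s^2 - 2s|.
Assume first that |s − 1| < 1, so |s| < 2. Then |-s^2 - 2s| ≤ 2^2 + 2·2 = 8.
Hence |(-s^3 - s^2 + 2s + 5) − 5| ≤ 8|s − 1| < ϵ provided |s − 1| < ϵ/8.
Take δ = min(1, ϵ/8). Then 0 < |s − 1| < δ gives both |s − 1| < 1 and |s − 1| < ϵ/8, so |(-s^3 - s^2 + 2s + 5) − 5| < ϵ.

δ = min(1, ϵ/8)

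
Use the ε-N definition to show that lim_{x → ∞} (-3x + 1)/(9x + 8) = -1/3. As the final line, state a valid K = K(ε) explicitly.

K = (11/27)/ε

Let ε > 0. We seek K > 0 such that x > K implies |(-3x + 1)/(9x + 8) + 1/3| < ε.
(-3x + 1)/(9x + 8) + 1/3 = (9(-3x + 1) − (-3)(9x + 8)) / (9(9x + 8)) = 33/(9(9x + 8)).
For x > 0 we have 9x + 8 > 9x, so |(-3x + 1)/(9x + 8) + 1/3| = 33/(9(9x + 8)) < 33/(9·9x) = (11/27)/x.
Thus |(-3x + 1)/(9x + 8) + 1/3| < ε whenever x > (11/27)/ε.
Take K = (11/27)/ε. If x > K then |(-3x + 1)/(9x + 8) + 1/3| < (11/27)/x < ε.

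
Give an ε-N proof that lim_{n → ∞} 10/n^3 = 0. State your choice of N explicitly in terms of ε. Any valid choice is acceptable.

Let ε > 0 be given. For n ≥ 1, |10/n^3 − 0| = 10/n^3.
10/n^3 < ε ⇔ n^3 > 10/ε ⇔ n > (10/ε)^{1/3}.
Take N = (10/ε)^{1/3}. Then n > N implies 10/n^3 < ε.

N = (10/ε)^{1/3}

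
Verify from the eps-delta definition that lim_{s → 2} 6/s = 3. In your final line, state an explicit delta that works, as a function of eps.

delta = min(1, (1/3)eps)

Let eps > 0 be given. We seek delta > 0 such that 0 < |s − 2| < delta implies |6/s − 3| < eps.
|6/s − 3| = 6·|2 − s|/(2·|s|) = 6|s − 2|/(2|s|).
Restrict delta ≤ 1. Then |s − 2| < 1 gives |s| > 1, so 2|s| > 2.
Then |6/s − 3| < 6|s − 2|/2, which is < eps when |s − 2| < (1/3)eps.
Take delta = min(1, (1/3)eps). Then 0 < |s − 2| < delta gives both |s − 2| < 1 and |s − 2| < (1/3)eps, so |6/s − 3| < eps.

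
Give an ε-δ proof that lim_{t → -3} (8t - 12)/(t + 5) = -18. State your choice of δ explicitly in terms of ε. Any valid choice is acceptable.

Fix ε > 0. We want δ > 0 with 0 < |t + 3| < δ ⇒ |(8t - 12)/(t + 5) + 18| < ε.
Combining over a common denominator, (8t - 12)/(t + 5) + 18 = [(8t - 12)·2 − (-36)·(t + 5)] / [2·(t + 5)] = 52(t + 3) / (2(t + 5)).
So |(8t - 12)/(t + 5) + 18| = 52|t + 3| / (2·|t + 5|).
Restrict δ ≤ 1. Then |t + 3| < 1 gives |t + 5| = |(t + 3) + 2| ≥ 2 − 1 = 1.
Hence |(8t - 12)/(t + 5) + 18| < 52|t + 3|/(2·1) = 26|t + 3|, which is < ε once |t + 3| < (1/26)ε.
Take δ = min(1, (1/26)ε). Then 0 < |t + 3| < δ forces both bounds, so |(8t - 12)/(t + 5) + 18| < ε.

δ = min(1, (1/26)ε)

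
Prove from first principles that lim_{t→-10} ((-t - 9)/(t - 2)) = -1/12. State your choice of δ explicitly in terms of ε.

Let ε > 0 be given. We want δ > 0 with 0 < |t + 10| < δ ⇒ |(-t - 9)/(t - 2) + 1/12| < ε.
Combining over a common denominator, (-t - 9)/(t - 2) + 1/12 = [(-t - 9)·(-12) − 1·(t - 2)] / [(-12)·(t - 2)] = 11(t + 10) / ((-12)(t - 2)).
So |(-t - 9)/(t - 2) + 1/12| = 11|t + 10| / (12·|t − 2|).
Restrict δ ≤ 6. Then |t + 10| < 6 gives |t − 2| = |(t + 10) + (-12)| ≥ 12 − 6 = 6.
Hence |(-t - 9)/(t - 2) + 1/12| < 11|t + 10|/(12·6) = (11/72)|t + 10|, which is < ε once |t + 10| < (72/11)ε.
Take δ = min(6, (72/11)ε). Then 0 < |t + 10| < δ forces both bounds, so |(-t - 9)/(t - 2) + 1/12| < ε.

δ = min(6, (72/11)ε)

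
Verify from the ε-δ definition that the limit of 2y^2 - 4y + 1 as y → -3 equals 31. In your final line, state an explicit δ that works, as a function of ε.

Let ε > 0. We want δ > 0 such that 0 < |y + 3| < δ implies |(2y^2 - 4y + 1) − 31| < ε.
(2y^2 - 4y + 1) − 31 = 2y^2 - 4y - 30 = (y + 3)(2y - 10).
So |(2y^2 - 4y + 1) − 31| = |y + 3|·|2y - 10|.
Assume first that |y + 3| < 2, so |y| < 5. Then |2y - 10| ≤ 2·5 + 10 = 20.
Hence |(2y^2 - 4y + 1) − 31| ≤ 20|y + 3| < ε provided |y + 3| < ε/20.
Choosing δ = min(2, ε/20) ensures both conditions, hence |(2y^2 - 4y + 1) − 31| < ε.

δ = min(2, ε/20)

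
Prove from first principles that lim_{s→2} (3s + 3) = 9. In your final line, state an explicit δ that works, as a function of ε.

Suppose ε > 0. We need δ > 0 so that 0 < |s − 2| < δ implies |(3s + 3) − 9| < ε.
Since (3s + 3) − 9 = 3(s − 2), we have |(3s + 3) − 9| = 3|s − 2|.
So 3|s − 2| < ε exactly when |s − 2| < ε/3.
Choosing δ = ε/3 gives |(3s + 3) − 9| = 3|s − 2| < ε whenever |s − 2| < δ.

δ = ε/3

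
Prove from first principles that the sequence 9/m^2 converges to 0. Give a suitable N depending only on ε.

Fix ε > 0. For m ≥ 1, |9/m^2 − 0| = 9/m^2.
9/m^2 < ε ⇔ m^2 > 9/ε ⇔ m > (9/ε)^{1/2}.
Take N = (9/ε)^{1/2}. Then m > N implies 9/m^2 < ε.

N = (9/ε)^{1/2}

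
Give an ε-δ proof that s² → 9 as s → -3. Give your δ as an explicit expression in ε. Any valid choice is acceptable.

Suppose ε > 0. We seek δ > 0 with 0 < |s + 3| < δ ⇒ |s² − 9| < ε.
Factor: s² − 9 = (s + 3)(s - 3), so |s² − 9| = |s + 3|·|s - 3|.
Restrict δ ≤ 1. Then |s + 3| < 1 gives |s| < 4, so by the triangle inequality |s - 3| ≤ 4 + 3 = 7.
Hence |s² − 9| ≤ 7|s + 3|, which is < ε once |s + 3| < ε/7.
Take δ = min(1, ε/7). If 0 < |s + 3| < δ then both bounds hold and |s² − 9| ≤ 7|s + 3| < 7·(ε/7) = ε.

δ = min(1, ε/7)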